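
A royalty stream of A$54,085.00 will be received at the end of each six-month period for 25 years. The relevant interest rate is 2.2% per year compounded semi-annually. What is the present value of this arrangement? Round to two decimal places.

This is an ordinary annuity: 50 payments of A$54,085.00 at the end of each six-month period.
Periodic rate r = 0.022/2 per half-year; n is counted in half-years.
PV = PMT × [(1 − (1+r)^−n)/r] = 54,085 × [1 − (1+r)^−50] / r = A$2,071,529.28

A$2,071,529.28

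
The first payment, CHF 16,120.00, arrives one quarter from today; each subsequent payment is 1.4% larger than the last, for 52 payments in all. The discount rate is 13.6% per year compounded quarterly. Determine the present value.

CHF 514,095.57

Periodic rate r = 0.136/4 per quarter; n is counted in quarters.
Growing ordinary annuity: PV = PMT₁ × [1 − ((1+g)/(1+r))^n] / (r − g) = 16,120 × [1 − ((1+0.014)/(1+r))^52] / (r − 0.014) = CHF 514,095.57.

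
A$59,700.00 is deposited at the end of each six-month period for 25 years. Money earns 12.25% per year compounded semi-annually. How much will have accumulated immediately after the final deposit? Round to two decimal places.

A$18,069,096.86

This is an ordinary annuity: 50 deposits of A$59,700.00 at the end of each six-month period.
Periodic rate r = 0.1225/2 per half-year; n is counted in half-years.
FV = PMT × [((1+r)^n − 1)/r] = 59,700 × [(1+r)^50 − 1] / r = A$18,069,096.86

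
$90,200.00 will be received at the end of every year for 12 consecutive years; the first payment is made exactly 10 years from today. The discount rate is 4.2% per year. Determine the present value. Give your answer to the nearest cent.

$577,842.21

Ordinary annuity of 12 payments, first payment at period 10.
Periodic rate r = 0.042 per year.
The ordinary-annuity PV formula values the stream one period before the first payment (period 9); discount that back 9 periods:
PV₀ = 90,200 × [1 − (1+r)^−12] / r × (1+r)^−9 = $577,842.21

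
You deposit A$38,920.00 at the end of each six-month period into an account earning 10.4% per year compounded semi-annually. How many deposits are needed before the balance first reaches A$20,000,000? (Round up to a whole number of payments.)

Periodic rate r = 0.104/2 per half-year; n is counted in half-years.
Ordinary annuity FV: 20,000,000 = 38,920 × [((1+r)^n − 1)/r].
(1+r)^n = 1 + 20,000,000 × r / 38,920, so n = ln(1 + 20,000,000·r/38,920) / ln(1+r) = 65.54.
Round up to a whole number of payments: n = 66.

66 payments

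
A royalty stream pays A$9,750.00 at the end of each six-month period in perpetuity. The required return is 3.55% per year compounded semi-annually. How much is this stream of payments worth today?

A$549,295.77

Periodic rate r = 0.0355/2 per half-year.
Level perpetuity: PV = PMT / r = 9,750 / (0.0355/2) = A$549,295.77.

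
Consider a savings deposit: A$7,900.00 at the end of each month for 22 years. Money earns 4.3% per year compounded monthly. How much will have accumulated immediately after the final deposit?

This is an ordinary annuity: 264 deposits of A$7,900.00 at the end of each month.
Periodic rate r = 0.043/12 per month; n is counted in months.
FV = PMT × [((1+r)^n − 1)/r] = 7,900 × [(1+r)^264 − 1] / r = A$3,463,587.43

A$3,463,587.43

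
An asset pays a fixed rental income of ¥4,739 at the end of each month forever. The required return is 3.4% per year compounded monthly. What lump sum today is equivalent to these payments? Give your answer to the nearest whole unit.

Periodic rate r = 0.034/12 per month.
Level perpetuity: PV = PMT / r = 4,739 / (0.034/12) = ¥1,672,588.

¥1,672,588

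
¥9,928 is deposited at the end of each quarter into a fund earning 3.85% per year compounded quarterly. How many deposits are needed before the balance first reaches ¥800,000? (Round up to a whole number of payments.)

60 payments

Periodic rate r = 0.0385/4 per quarter; n is counted in quarters.
Ordinary annuity FV: 800,000 = 9,928 × [((1+r)^n − 1)/r].
(1+r)^n = 1 + 800,000 × r / 9,928, so n = ln(1 + 800,000·r/9,928) / ln(1+r) = 59.94.
Round up to a whole number of payments: n = 60.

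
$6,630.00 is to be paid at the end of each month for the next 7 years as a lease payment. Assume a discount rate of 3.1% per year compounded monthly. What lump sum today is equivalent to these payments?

This is an ordinary annuity: 84 payments of $6,630.00 at the end of each month.
Periodic rate r = 0.031/12 per month; n is counted in months.
PV = PMT × [(1 − (1+r)^−n)/r] = 6,630 × [1 − (1+r)^−84] / r = $500,059.68

$500,059.68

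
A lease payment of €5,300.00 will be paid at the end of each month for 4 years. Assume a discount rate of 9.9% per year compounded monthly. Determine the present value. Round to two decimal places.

€209,365.46

This is an ordinary annuity: 48 payments of €5,300.00 at the end of each month.
Periodic rate r = 0.099/12 per month; n is counted in months.
PV = PMT × [(1 − (1+r)^−n)/r] = 5,300 × [1 − (1+r)^−48] / r = €209,365.46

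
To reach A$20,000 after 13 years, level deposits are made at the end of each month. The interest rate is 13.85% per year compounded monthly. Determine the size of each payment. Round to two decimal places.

A$46.25

Level ordinary annuity; solve FV = PMT × [((1+r)^n − 1)/r] for PMT.
Periodic rate r = 0.1385/12 per month; n is counted in months.
With n = 156: PMT = 20,000 / ([((1+r)^n − 1)/r]) = A$46.25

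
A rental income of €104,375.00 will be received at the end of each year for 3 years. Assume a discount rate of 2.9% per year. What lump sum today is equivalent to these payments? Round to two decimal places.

This is an ordinary annuity: 3 payments of €104,375.00 at the end of each year.
Periodic rate r = 0.029 per year.
PV = PMT × [(1 − (1+r)^−n)/r] = 104,375 × [1 − (1+r)^−3] / r = €295,804.85

€295,804.85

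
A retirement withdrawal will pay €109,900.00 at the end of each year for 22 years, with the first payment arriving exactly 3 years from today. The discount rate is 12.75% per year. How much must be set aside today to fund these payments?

€629,655.86

Ordinary annuity of 22 payments, first payment at period 3.
Periodic rate r = 0.1275 per year.
The ordinary-annuity PV formula values the stream one period before the first payment (period 2); discount that back 2 periods:
PV₀ = 109,900 × [1 − (1+r)^−22] / r × (1+r)^−2 = €629,655.86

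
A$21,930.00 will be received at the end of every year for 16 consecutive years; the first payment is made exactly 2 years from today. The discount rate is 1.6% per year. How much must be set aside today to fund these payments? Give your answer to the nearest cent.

A$302,573.17

Ordinary annuity of 16 payments, first payment at period 2.
Periodic rate r = 0.016 per year.
The ordinary-annuity PV formula values the stream one period before the first payment (period 1); discount that back 1 periods:
PV₀ = 21,930 × [1 − (1+r)^−16] / r × (1+r)^−1 = A$302,573.17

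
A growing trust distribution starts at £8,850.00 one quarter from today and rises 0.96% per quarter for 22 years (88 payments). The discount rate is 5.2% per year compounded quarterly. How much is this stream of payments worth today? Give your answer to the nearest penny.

£666,629.57

Periodic rate r = 0.052/4 per quarter; n is counted in quarters.
Growing ordinary annuity: PV = PMT₁ × [1 − ((1+g)/(1+r))^n] / (r − g) = 8,850 × [1 − ((1+0.0096)/(1+r))^88] / (r − 0.0096) = £666,629.57.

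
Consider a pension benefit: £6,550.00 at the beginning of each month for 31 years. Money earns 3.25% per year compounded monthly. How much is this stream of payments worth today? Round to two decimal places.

This is an annuity due: 372 payments of £6,550.00 at the beginning of each month.
Periodic rate r = 0.0325/12 per month; n is counted in months.
PV = PMT × [(1 − (1+r)^−n)/r] × (1+r) = 6,550 × [1 − (1+r)^−372] / r × (1+r) = £1,538,358.78

£1,538,358.78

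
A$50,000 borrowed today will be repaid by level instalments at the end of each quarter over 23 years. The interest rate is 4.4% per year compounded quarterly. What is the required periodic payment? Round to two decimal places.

Level ordinary annuity; solve PV = PMT × [(1 − (1+r)^−n)/r] for PMT.
Periodic rate r = 0.044/4 per quarter; n is counted in quarters.
With n = 92: PMT = 50,000 / ([(1 − (1+r)^−n)/r]) = A$866.83

A$866.83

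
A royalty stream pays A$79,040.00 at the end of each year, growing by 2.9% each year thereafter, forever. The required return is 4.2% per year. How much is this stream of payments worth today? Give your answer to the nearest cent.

A$6,080,000.00

Periodic rate r = 0.042 per year.
Growing perpetuity (Gordon): PV = PMT₁ / (r − g) = 79,040 / (r − 0.029) = A$6,080,000.00.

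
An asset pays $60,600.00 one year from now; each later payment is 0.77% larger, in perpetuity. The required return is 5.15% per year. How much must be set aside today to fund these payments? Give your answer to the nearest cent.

Periodic rate r = 0.0515 per year.
Growing perpetuity (Gordon): PV = PMT₁ / (r − g) = 60,600 / (r − 0.0077) = $1,383,561.64.

$1,383,561.64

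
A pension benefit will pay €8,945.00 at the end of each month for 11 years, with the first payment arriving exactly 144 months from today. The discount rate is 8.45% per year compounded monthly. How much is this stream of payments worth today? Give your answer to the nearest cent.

€281,274.19

Ordinary annuity of 132 payments, first payment at period 144.
Periodic rate r = 0.0845/12 per month; n is counted in months.
The ordinary-annuity PV formula values the stream one period before the first payment (period 143); discount that back 143 periods:
PV₀ = 8,945 × [1 − (1+r)^−132] / r × (1+r)^−143 = €281,274.19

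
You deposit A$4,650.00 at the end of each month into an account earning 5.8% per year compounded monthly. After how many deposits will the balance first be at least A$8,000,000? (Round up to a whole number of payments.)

Periodic rate r = 0.058/12 per month; n is counted in months.
Ordinary annuity FV: 8,000,000 = 4,650 × [((1+r)^n − 1)/r].
(1+r)^n = 1 + 8,000,000 × r / 4,650, so n = ln(1 + 8,000,000·r/4,650) / ln(1+r) = 462.84.
Round up to a whole number of payments: n = 463.

463 payments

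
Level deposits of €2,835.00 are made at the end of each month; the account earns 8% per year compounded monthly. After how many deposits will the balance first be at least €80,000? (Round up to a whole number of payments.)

Periodic rate r = 0.08/12 per month; n is counted in months.
Ordinary annuity FV: 80,000 = 2,835 × [((1+r)^n − 1)/r].
(1+r)^n = 1 + 80,000 × r / 2,835, so n = ln(1 + 80,000·r/2,835) / ln(1+r) = 25.94.
Round up to a whole number of payments: n = 26.

26 payments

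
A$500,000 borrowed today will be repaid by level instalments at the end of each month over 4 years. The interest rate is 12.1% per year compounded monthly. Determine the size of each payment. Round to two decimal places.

A$13,191.48

Level ordinary annuity; solve PV = PMT × [(1 − (1+r)^−n)/r] for PMT.
Periodic rate r = 0.121/12 per month; n is counted in months.
With n = 48: PMT = 500,000 / ([(1 − (1+r)^−n)/r]) = A$13,191.48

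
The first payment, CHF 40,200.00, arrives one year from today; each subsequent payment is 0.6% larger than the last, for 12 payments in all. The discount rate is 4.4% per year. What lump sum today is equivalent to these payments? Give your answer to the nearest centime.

Periodic rate r = 0.044 per year.
Growing ordinary annuity: PV = PMT₁ × [1 − ((1+g)/(1+r))^n] / (r − g) = 40,200 × [1 − ((1+0.006)/(1+r))^12] / (r − 0.006) = CHF 379,921.98.

CHF 379,921.98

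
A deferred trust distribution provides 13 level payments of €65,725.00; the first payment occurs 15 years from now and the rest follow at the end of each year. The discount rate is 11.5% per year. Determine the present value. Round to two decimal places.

€94,262.32

Ordinary annuity of 13 payments, first payment at period 15.
Periodic rate r = 0.115 per year.
The ordinary-annuity PV formula values the stream one period before the first payment (period 14); discount that back 14 periods:
PV₀ = 65,725 × [1 − (1+r)^−13] / r × (1+r)^−14 = €94,262.32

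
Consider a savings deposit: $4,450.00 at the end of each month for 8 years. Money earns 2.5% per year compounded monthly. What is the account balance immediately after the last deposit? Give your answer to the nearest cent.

$472,373.58

This is an ordinary annuity: 96 deposits of $4,450.00 at the end of each month.
Periodic rate r = 0.025/12 per month; n is counted in months.
FV = PMT × [((1+r)^n − 1)/r] = 4,450 × [(1+r)^96 − 1] / r = $472,373.58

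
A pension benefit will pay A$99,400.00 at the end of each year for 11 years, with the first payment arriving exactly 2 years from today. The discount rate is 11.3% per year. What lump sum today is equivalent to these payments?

Ordinary annuity of 11 payments, first payment at period 2.
Periodic rate r = 0.113 per year.
The ordinary-annuity PV formula values the stream one period before the first payment (period 1); discount that back 1 periods:
PV₀ = 99,400 × [1 − (1+r)^−11] / r × (1+r)^−1 = A$546,912.40

A$546,912.40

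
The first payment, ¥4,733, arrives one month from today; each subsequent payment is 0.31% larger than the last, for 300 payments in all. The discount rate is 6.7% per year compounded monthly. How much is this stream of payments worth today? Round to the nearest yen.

¥998,189

Periodic rate r = 0.067/12 per month; n is counted in months.
Growing ordinary annuity: PV = PMT₁ × [1 − ((1+g)/(1+r))^n] / (r − g) = 4,733 × [1 − ((1+0.0031)/(1+r))^300] / (r − 0.0031) = ¥998,189.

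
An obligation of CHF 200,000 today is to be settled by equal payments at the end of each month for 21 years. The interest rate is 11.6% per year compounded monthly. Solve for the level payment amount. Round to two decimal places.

Level ordinary annuity; solve PV = PMT × [(1 − (1+r)^−n)/r] for PMT.
Periodic rate r = 0.116/12 per month; n is counted in months.
With n = 252: PMT = 200,000 / ([(1 − (1+r)^−n)/r]) = CHF 2,121.14

CHF 2,121.14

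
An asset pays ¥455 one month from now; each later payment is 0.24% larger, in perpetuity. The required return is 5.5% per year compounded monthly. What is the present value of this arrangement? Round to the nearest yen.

Periodic rate r = 0.055/12 per month.
Growing perpetuity (Gordon): PV = PMT₁ / (r − g) = 455 / (r − 0.0024) = ¥208,397.

¥208,397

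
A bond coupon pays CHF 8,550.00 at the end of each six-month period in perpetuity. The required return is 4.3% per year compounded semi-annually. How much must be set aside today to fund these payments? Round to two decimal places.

Periodic rate r = 0.043/2 per half-year.
Level perpetuity: PV = PMT / r = 8,550 / (0.043/2) = CHF 397,674.42.

CHF 397,674.42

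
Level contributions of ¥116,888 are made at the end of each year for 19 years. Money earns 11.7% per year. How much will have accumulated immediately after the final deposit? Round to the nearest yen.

This is an ordinary annuity: 19 deposits of ¥116,888 at the end of each year.
Periodic rate r = 0.117 per year.
FV = PMT × [((1+r)^n − 1)/r] = 116,888 × [(1+r)^19 − 1] / r = ¥7,177,964

¥7,177,964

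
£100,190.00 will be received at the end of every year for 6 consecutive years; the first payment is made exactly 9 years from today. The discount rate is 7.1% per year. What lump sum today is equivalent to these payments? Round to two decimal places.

Ordinary annuity of 6 payments, first payment at period 9.
Periodic rate r = 0.071 per year.
The ordinary-annuity PV formula values the stream one period before the first payment (period 8); discount that back 8 periods:
PV₀ = 100,190 × [1 − (1+r)^−6] / r × (1+r)^−8 = £275,025.07

£275,025.07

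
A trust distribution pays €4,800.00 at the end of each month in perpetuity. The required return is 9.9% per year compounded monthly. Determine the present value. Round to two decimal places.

€581,818.18

Periodic rate r = 0.099/12 per month.
Level perpetuity: PV = PMT / r = 4,800 / (0.099/12) = €581,818.18.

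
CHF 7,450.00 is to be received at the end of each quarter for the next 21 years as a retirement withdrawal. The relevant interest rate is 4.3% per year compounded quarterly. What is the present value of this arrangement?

This is an ordinary annuity: 84 payments of CHF 7,450.00 at the end of each quarter.
Periodic rate r = 0.043/4 per quarter; n is counted in quarters.
PV = PMT × [(1 − (1+r)^−n)/r] = 7,450 × [1 − (1+r)^−84] / r = CHF 410,748.00

CHF 410,748.00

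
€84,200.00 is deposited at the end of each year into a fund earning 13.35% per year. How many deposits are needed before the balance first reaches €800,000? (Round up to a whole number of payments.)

Periodic rate r = 0.1335 per year.
Ordinary annuity FV: 800,000 = 84,200 × [((1+r)^n − 1)/r].
(1+r)^n = 1 + 800,000 × r / 84,200, so n = ln(1 + 800,000·r/84,200) / ln(1+r) = 6.54.
Round up to a whole number of payments: n = 7.

7 payments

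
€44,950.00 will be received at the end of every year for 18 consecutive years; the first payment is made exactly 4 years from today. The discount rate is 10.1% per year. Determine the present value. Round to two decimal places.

Ordinary annuity of 18 payments, first payment at period 4.
Periodic rate r = 0.101 per year.
The ordinary-annuity PV formula values the stream one period before the first payment (period 3); discount that back 3 periods:
PV₀ = 44,950 × [1 − (1+r)^−18] / r × (1+r)^−3 = €274,458.94

€274,458.94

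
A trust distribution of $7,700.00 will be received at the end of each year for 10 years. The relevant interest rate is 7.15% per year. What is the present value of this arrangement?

$53,708.57

This is an ordinary annuity: 10 payments of $7,700.00 at the end of each year.
Periodic rate r = 0.0715 per year.
PV = PMT × [(1 − (1+r)^−n)/r] = 7,700 × [1 − (1+r)^−10] / r = $53,708.57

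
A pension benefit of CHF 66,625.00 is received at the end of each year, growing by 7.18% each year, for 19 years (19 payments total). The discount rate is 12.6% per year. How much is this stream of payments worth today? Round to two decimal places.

Periodic rate r = 0.126 per year.
Growing ordinary annuity: PV = PMT₁ × [1 − ((1+g)/(1+r))^n] / (r − g) = 66,625 × [1 − ((1+0.0718)/(1+r))^19] / (r − 0.0718) = CHF 747,772.89.

CHF 747,772.89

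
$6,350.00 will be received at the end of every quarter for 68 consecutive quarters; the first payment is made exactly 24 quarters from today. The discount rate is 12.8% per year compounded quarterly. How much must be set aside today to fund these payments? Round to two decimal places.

$84,867.16

Ordinary annuity of 68 payments, first payment at period 24.
Periodic rate r = 0.128/4 per quarter; n is counted in quarters.
The ordinary-annuity PV formula values the stream one period before the first payment (period 23); discount that back 23 periods:
PV₀ = 6,350 × [1 − (1+r)^−68] / r × (1+r)^−23 = $84,867.16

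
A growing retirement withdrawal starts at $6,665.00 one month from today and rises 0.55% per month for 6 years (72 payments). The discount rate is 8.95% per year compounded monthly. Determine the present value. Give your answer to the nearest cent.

$444,900.01

Periodic rate r = 0.0895/12 per month; n is counted in months.
Growing ordinary annuity: PV = PMT₁ × [1 − ((1+g)/(1+r))^n] / (r − g) = 6,665 × [1 − ((1+0.0055)/(1+r))^72] / (r − 0.0055) = $444,900.01.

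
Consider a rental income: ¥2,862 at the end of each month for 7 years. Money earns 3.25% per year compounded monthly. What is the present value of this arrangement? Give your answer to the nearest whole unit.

This is an ordinary annuity: 84 payments of ¥2,862 at the end of each month.
Periodic rate r = 0.0325/12 per month; n is counted in months.
PV = PMT × [(1 − (1+r)^−n)/r] = 2,862 × [1 − (1+r)^−84] / r = ¥214,764

¥214,764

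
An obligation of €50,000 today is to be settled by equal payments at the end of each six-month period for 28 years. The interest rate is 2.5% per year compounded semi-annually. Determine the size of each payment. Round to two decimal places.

€1,246.87

Level ordinary annuity; solve PV = PMT × [(1 − (1+r)^−n)/r] for PMT.
Periodic rate r = 0.025/2 per half-year; n is counted in half-years.
With n = 56: PMT = 50,000 / ([(1 − (1+r)^−n)/r]) = €1,246.87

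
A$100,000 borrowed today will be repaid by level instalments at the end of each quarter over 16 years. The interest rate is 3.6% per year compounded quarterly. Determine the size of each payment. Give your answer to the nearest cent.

Level ordinary annuity; solve PV = PMT × [(1 − (1+r)^−n)/r] for PMT.
Periodic rate r = 0.036/4 per quarter; n is counted in quarters.
With n = 64: PMT = 100,000 / ([(1 − (1+r)^−n)/r]) = A$2,062.29

A$2,062.29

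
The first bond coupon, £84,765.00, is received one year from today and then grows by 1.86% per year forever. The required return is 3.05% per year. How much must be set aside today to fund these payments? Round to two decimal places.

Periodic rate r = 0.0305 per year.
Growing perpetuity (Gordon): PV = PMT₁ / (r − g) = 84,765 / (r − 0.0186) = £7,123,109.24.

£7,123,109.24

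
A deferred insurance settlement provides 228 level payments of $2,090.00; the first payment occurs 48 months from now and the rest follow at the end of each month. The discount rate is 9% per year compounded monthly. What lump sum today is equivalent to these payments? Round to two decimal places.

Ordinary annuity of 228 payments, first payment at period 48.
Periodic rate r = 0.09/12 per month; n is counted in months.
The ordinary-annuity PV formula values the stream one period before the first payment (period 47); discount that back 47 periods:
PV₀ = 2,090 × [1 − (1+r)^−228] / r × (1+r)^−47 = $160,438.38

$160,438.38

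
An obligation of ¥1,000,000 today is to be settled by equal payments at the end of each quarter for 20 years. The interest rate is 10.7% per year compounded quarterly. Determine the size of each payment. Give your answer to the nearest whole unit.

Level ordinary annuity; solve PV = PMT × [(1 − (1+r)^−n)/r] for PMT.
Periodic rate r = 0.107/4 per quarter; n is counted in quarters.
With n = 80: PMT = 1,000,000 / ([(1 − (1+r)^−n)/r]) = ¥30,433

¥30,433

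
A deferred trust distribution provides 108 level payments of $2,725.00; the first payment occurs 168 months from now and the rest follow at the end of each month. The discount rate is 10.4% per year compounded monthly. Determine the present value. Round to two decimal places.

Ordinary annuity of 108 payments, first payment at period 168.
Periodic rate r = 0.104/12 per month; n is counted in months.
The ordinary-annuity PV formula values the stream one period before the first payment (period 167); discount that back 167 periods:
PV₀ = 2,725 × [1 − (1+r)^−108] / r × (1+r)^−167 = $45,111.28

$45,111.28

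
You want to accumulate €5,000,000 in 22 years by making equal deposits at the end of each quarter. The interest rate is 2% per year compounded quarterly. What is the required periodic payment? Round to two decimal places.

€45,371.57

Level ordinary annuity; solve FV = PMT × [((1+r)^n − 1)/r] for PMT.
Periodic rate r = 0.02/4 per quarter; n is counted in quarters.
With n = 88: PMT = 5,000,000 / ([((1+r)^n − 1)/r]) = €45,371.57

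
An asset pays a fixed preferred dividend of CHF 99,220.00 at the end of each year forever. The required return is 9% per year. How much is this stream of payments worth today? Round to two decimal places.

Periodic rate r = 0.09 per year.
Level perpetuity: PV = PMT / r = 99,220 / (0.09) = CHF 1,102,444.44.

CHF 1,102,444.44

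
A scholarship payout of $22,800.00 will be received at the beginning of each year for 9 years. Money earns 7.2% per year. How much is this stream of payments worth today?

This is an annuity due: 9 payments of $22,800.00 at the beginning of each year.
Periodic rate r = 0.072 per year.
PV = PMT × [(1 − (1+r)^−n)/r] × (1+r) = 22,800 × [1 − (1+r)^−9] / r × (1+r) = $157,896.68

$157,896.68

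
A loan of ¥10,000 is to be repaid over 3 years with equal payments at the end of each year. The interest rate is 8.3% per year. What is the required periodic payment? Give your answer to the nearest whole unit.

Level ordinary annuity; solve PV = PMT × [(1 − (1+r)^−n)/r] for PMT.
Periodic rate r = 0.083 per year.
With n = 3: PMT = 10,000 / ([(1 − (1+r)^−n)/r]) = ¥3,901

¥3,901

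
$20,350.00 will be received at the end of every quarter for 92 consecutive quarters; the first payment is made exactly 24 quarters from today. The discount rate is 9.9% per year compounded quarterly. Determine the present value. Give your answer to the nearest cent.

$419,149.77

Ordinary annuity of 92 payments, first payment at period 24.
Periodic rate r = 0.099/4 per quarter; n is counted in quarters.
The ordinary-annuity PV formula values the stream one period before the first payment (period 23); discount that back 23 periods:
PV₀ = 20,350 × [1 − (1+r)^−92] / r × (1+r)^−23 = $419,149.77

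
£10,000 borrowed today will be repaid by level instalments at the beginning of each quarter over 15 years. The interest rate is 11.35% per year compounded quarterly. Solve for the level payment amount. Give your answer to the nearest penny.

Level annuity due; solve PV = PMT × [(1 − (1+r)^−n)/r] × (1+r) for PMT.
Periodic rate r = 0.1135/4 per quarter; n is counted in quarters.
With n = 60: PMT = 10,000 / ([(1 − (1+r)^−n)/r] × (1+r)) = £339.22

£339.22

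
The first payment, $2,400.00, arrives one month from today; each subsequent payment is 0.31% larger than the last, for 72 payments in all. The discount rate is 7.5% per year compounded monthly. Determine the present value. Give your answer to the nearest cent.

$153,964.43

Periodic rate r = 0.075/12 per month; n is counted in months.
Growing ordinary annuity: PV = PMT₁ × [1 − ((1+g)/(1+r))^n] / (r − g) = 2,400 × [1 − ((1+0.0031)/(1+r))^72] / (r − 0.0031) = $153,964.43.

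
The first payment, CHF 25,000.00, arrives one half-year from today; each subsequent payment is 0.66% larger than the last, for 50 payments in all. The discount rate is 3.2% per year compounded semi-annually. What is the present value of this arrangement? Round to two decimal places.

Periodic rate r = 0.032/2 per half-year; n is counted in half-years.
Growing ordinary annuity: PV = PMT₁ × [1 − ((1+g)/(1+r))^n] / (r − g) = 25,000 × [1 − ((1+0.0066)/(1+r))^50] / (r − 0.0066) = CHF 988,587.51.

CHF 988,587.51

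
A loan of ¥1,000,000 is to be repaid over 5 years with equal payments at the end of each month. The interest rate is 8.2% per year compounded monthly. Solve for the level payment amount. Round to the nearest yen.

Level ordinary annuity; solve PV = PMT × [(1 − (1+r)^−n)/r] for PMT.
Periodic rate r = 0.082/12 per month; n is counted in months.
With n = 60: PMT = 1,000,000 / ([(1 − (1+r)^−n)/r]) = ¥20,372

¥20,372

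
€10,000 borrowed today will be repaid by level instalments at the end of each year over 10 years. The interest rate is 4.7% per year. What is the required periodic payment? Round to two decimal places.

€1,276.25

Level ordinary annuity; solve PV = PMT × [(1 − (1+r)^−n)/r] for PMT.
Periodic rate r = 0.047 per year.
With n = 10: PMT = 10,000 / ([(1 − (1+r)^−n)/r]) = €1,276.25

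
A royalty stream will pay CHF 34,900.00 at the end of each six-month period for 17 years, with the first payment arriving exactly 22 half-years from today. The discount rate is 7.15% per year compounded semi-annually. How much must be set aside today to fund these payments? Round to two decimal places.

CHF 325,444.15

Ordinary annuity of 34 payments, first payment at period 22.
Periodic rate r = 0.0715/2 per half-year; n is counted in half-years.
The ordinary-annuity PV formula values the stream one period before the first payment (period 21); discount that back 21 periods:
PV₀ = 34,900 × [1 − (1+r)^−34] / r × (1+r)^−21 = CHF 325,444.15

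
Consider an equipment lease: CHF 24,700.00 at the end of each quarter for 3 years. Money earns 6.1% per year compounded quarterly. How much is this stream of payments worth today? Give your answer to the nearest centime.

CHF 268,996.29

This is an ordinary annuity: 12 payments of CHF 24,700.00 at the end of each quarter.
Periodic rate r = 0.061/4 per quarter; n is counted in quarters.
PV = PMT × [(1 − (1+r)^−n)/r] = 24,700 × [1 − (1+r)^−12] / r = CHF 268,996.29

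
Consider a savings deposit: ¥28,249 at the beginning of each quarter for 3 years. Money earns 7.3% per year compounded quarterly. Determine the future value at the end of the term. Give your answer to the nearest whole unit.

¥382,018

This is an annuity due: 12 deposits of ¥28,249 at the beginning of each quarter.
Periodic rate r = 0.073/4 per quarter; n is counted in quarters.
FV = PMT × [((1+r)^n − 1)/r] × (1+r) = 28,249 × [(1+r)^12 − 1] / r × (1+r) = ¥382,018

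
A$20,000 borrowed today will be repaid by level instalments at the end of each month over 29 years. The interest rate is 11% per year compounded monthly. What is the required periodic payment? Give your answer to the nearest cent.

A$191.33

Level ordinary annuity; solve PV = PMT × [(1 − (1+r)^−n)/r] for PMT.
Periodic rate r = 0.11/12 per month; n is counted in months.
With n = 348: PMT = 20,000 / ([(1 − (1+r)^−n)/r]) = A$191.33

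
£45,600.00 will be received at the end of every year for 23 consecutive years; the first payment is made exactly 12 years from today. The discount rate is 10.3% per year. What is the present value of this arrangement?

£134,793.82

Ordinary annuity of 23 payments, first payment at period 12.
Periodic rate r = 0.103 per year.
The ordinary-annuity PV formula values the stream one period before the first payment (period 11); discount that back 11 periods:
PV₀ = 45,600 × [1 − (1+r)^−23] / r × (1+r)^−11 = £134,793.82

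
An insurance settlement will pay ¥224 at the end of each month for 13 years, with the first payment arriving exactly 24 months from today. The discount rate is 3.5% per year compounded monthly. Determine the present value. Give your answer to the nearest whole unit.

Ordinary annuity of 156 payments, first payment at period 24.
Periodic rate r = 0.035/12 per month; n is counted in months.
The ordinary-annuity PV formula values the stream one period before the first payment (period 23); discount that back 23 periods:
PV₀ = 224 × [1 − (1+r)^−156] / r × (1+r)^−23 = ¥26,225

¥26,225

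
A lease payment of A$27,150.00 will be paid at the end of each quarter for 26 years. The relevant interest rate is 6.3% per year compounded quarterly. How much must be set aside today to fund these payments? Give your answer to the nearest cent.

A$1,384,450.93

This is an ordinary annuity: 104 payments of A$27,150.00 at the end of each quarter.
Periodic rate r = 0.063/4 per quarter; n is counted in quarters.
PV = PMT × [(1 − (1+r)^−n)/r] = 27,150 × [1 − (1+r)^−104] / r = A$1,384,450.93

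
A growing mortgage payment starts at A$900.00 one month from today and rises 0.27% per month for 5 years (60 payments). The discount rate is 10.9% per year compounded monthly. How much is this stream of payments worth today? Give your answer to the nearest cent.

A$44,646.12

Periodic rate r = 0.109/12 per month; n is counted in months.
Growing ordinary annuity: PV = PMT₁ × [1 − ((1+g)/(1+r))^n] / (r − g) = 900 × [1 − ((1+0.0027)/(1+r))^60] / (r − 0.0027) = A$44,646.12.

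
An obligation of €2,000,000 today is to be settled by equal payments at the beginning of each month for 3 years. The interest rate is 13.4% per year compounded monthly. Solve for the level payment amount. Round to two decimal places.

€67,025.43

Level annuity due; solve PV = PMT × [(1 − (1+r)^−n)/r] × (1+r) for PMT.
Periodic rate r = 0.134/12 per month; n is counted in months.
With n = 36: PMT = 2,000,000 / ([(1 − (1+r)^−n)/r] × (1+r)) = €67,025.43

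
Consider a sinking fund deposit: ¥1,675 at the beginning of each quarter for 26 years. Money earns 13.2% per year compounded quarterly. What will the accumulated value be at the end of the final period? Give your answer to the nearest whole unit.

¥1,482,307

This is an annuity due: 104 deposits of ¥1,675 at the beginning of each quarter.
Periodic rate r = 0.132/4 per quarter; n is counted in quarters.
FV = PMT × [((1+r)^n − 1)/r] × (1+r) = 1,675 × [(1+r)^104 − 1] / r × (1+r) = ¥1,482,307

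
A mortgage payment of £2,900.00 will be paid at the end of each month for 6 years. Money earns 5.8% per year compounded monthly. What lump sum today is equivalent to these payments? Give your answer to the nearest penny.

This is an ordinary annuity: 72 payments of £2,900.00 at the end of each month.
Periodic rate r = 0.058/12 per month; n is counted in months.
PV = PMT × [(1 − (1+r)^−n)/r] = 2,900 × [1 − (1+r)^−72] / r = £175,985.37

£175,985.37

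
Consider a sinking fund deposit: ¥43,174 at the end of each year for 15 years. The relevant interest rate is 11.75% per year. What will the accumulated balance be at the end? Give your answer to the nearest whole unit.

This is an ordinary annuity: 15 deposits of ¥43,174 at the end of each year.
Periodic rate r = 0.1175 per year.
FV = PMT × [((1+r)^n − 1)/r] = 43,174 × [(1+r)^15 − 1] / r = ¥1,577,462

¥1,577,462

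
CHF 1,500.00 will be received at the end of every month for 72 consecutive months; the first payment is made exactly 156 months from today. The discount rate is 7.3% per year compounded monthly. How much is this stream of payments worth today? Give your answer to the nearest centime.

CHF 34,077.35

Ordinary annuity of 72 payments, first payment at period 156.
Periodic rate r = 0.073/12 per month; n is counted in months.
The ordinary-annuity PV formula values the stream one period before the first payment (period 155); discount that back 155 periods:
PV₀ = 1,500 × [1 − (1+r)^−72] / r × (1+r)^−155 = CHF 34,077.35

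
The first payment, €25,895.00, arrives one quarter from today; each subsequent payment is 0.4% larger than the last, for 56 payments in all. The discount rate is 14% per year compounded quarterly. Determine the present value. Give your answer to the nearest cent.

Periodic rate r = 0.14/4 per quarter; n is counted in quarters.
Growing ordinary annuity: PV = PMT₁ × [1 − ((1+g)/(1+r))^n] / (r − g) = 25,895 × [1 − ((1+0.004)/(1+r))^56] / (r − 0.004) = €683,168.87.

€683,168.87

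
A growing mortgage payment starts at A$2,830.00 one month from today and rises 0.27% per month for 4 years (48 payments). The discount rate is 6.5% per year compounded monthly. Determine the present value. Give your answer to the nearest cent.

A$126,873.99

Periodic rate r = 0.065/12 per month; n is counted in months.
Growing ordinary annuity: PV = PMT₁ × [1 − ((1+g)/(1+r))^n] / (r − g) = 2,830 × [1 − ((1+0.0027)/(1+r))^48] / (r − 0.0027) = A$126,873.99.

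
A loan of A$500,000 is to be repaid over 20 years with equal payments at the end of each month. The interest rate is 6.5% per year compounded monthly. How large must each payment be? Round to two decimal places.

Level ordinary annuity; solve PV = PMT × [(1 − (1+r)^−n)/r] for PMT.
Periodic rate r = 0.065/12 per month; n is counted in months.
With n = 240: PMT = 500,000 / ([(1 − (1+r)^−n)/r]) = A$3,727.87

A$3,727.87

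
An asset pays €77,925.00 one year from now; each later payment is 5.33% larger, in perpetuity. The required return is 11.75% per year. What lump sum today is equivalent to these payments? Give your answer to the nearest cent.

€1,213,785.05

Periodic rate r = 0.1175 per year.
Growing perpetuity (Gordon): PV = PMT₁ / (r − g) = 77,925 / (r − 0.0533) = €1,213,785.05.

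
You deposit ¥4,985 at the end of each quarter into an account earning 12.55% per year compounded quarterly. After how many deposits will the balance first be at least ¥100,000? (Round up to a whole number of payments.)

16 payments

Periodic rate r = 0.1255/4 per quarter; n is counted in quarters.
Ordinary annuity FV: 100,000 = 4,985 × [((1+r)^n − 1)/r].
(1+r)^n = 1 + 100,000 × r / 4,985, so n = ln(1 + 100,000·r/4,985) / ln(1+r) = 15.80.
Round up to a whole number of payments: n = 16.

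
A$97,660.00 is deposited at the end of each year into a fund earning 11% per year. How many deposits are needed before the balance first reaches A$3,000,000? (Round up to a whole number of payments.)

Periodic rate r = 0.11 per year.
Ordinary annuity FV: 3,000,000 = 97,660 × [((1+r)^n − 1)/r].
(1+r)^n = 1 + 3,000,000 × r / 97,660, so n = ln(1 + 3,000,000·r/97,660) / ln(1+r) = 14.15.
Round up to a whole number of payments: n = 15.

15 payments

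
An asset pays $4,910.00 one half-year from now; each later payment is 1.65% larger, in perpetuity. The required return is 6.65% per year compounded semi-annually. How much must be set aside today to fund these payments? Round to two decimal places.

$293,134.33

Periodic rate r = 0.0665/2 per half-year.
Growing perpetuity (Gordon): PV = PMT₁ / (r − g) = 4,910 / (r − 0.0165) = $293,134.33.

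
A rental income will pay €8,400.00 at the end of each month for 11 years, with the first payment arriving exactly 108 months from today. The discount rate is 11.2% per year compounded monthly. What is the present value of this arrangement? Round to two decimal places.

€235,355.55

Ordinary annuity of 132 payments, first payment at period 108.
Periodic rate r = 0.112/12 per month; n is counted in months.
The ordinary-annuity PV formula values the stream one period before the first payment (period 107); discount that back 107 periods:
PV₀ = 8,400 × [1 − (1+r)^−132] / r × (1+r)^−107 = €235,355.55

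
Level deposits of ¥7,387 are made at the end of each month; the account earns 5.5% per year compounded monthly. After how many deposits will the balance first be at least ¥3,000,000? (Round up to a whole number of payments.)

230 payments

Periodic rate r = 0.055/12 per month; n is counted in months.
Ordinary annuity FV: 3,000,000 = 7,387 × [((1+r)^n − 1)/r].
(1+r)^n = 1 + 3,000,000 × r / 7,387, so n = ln(1 + 3,000,000·r/7,387) / ln(1+r) = 229.90.
Round up to a whole number of payments: n = 230.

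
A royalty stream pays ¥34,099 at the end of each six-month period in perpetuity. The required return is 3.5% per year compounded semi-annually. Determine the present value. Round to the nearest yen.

¥1,948,514

Periodic rate r = 0.035/2 per half-year.
Level perpetuity: PV = PMT / r = 34,099 / (0.035/2) = ¥1,948,514.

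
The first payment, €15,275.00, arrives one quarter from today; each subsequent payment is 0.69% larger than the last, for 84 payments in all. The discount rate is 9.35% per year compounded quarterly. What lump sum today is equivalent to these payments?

€689,978.61

Periodic rate r = 0.0935/4 per quarter; n is counted in quarters.
Growing ordinary annuity: PV = PMT₁ × [1 − ((1+g)/(1+r))^n] / (r − g) = 15,275 × [1 − ((1+0.0069)/(1+r))^84] / (r − 0.0069) = €689,978.61.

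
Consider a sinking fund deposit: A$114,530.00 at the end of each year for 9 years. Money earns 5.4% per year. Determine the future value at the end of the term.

A$1,283,869.31

This is an ordinary annuity: 9 deposits of A$114,530.00 at the end of each year.
Periodic rate r = 0.054 per year.
FV = PMT × [((1+r)^n − 1)/r] = 114,530 × [(1+r)^9 − 1] / r = A$1,283,869.31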